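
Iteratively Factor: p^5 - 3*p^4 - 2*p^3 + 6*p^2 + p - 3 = (p - 1)*(p^4 - 2*p^3 - 4*p^2 + 2*p + 3) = (p - 1)*(p + 1)*(p^3 - 3*p^2 - p + 3) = (p - 1)*(p + 1)^2*(p^2 - 4*p + 3) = (p - 1)^2*(p + 1)^2*(p - 3)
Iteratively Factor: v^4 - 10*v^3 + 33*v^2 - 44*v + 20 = (v - 5)*(v^3 - 5*v^2 + 8*v - 4) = (v - 5)*(v - 1)*(v^2 - 4*v + 4) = (v - 5)*(v - 2)*(v - 1)*(v - 2)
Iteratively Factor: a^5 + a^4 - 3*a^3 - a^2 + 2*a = (a + 1)*(a^4 - 3*a^2 + 2*a) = (a - 1)*(a + 1)*(a^3 + a^2 - 2*a) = (a - 1)*(a + 1)*(a + 2)*(a^2 - a) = a*(a - 1)*(a + 1)*(a + 2)*(a - 1)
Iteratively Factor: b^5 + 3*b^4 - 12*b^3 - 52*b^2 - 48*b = (b)*(b^4 + 3*b^3 - 12*b^2 - 52*b - 48) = b*(b - 4)*(b^3 + 7*b^2 + 16*b + 12) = b*(b - 4)*(b + 3)*(b^2 + 4*b + 4) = b*(b - 4)*(b + 2)*(b + 3)*(b + 2)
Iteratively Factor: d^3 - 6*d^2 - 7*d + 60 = (d + 3)*(d^2 - 9*d + 20) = (d - 4)*(d + 3)*(d - 5)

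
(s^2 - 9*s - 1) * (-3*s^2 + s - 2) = -3*s^4 + 28*s^3 - 8*s^2 + 17*s + 2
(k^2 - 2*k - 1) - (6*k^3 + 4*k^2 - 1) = -6*k^3 - 3*k^2 - 2*k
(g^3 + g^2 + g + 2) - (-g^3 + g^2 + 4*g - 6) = 2*g^3 - 3*g + 8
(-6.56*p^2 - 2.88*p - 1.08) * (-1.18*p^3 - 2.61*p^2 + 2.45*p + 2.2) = 7.7408*p^5 + 20.52*p^4 - 7.2808*p^3 - 18.6692*p^2 - 8.982*p - 2.376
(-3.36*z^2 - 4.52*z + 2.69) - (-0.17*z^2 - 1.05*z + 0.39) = -3.19*z^2 - 3.47*z + 2.3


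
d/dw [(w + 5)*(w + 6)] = 2*w + 11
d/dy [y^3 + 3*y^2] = 3*y*(y + 2)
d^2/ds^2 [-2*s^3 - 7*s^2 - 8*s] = -12*s - 14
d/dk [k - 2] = 1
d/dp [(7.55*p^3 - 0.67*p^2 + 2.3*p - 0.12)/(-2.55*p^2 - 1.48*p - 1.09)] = (-19.2525*p^4 - 22.348*p^3 - 17.8319*p^2 + 0.8486*p - 2.6846)/(6.5025*p^4 + 7.548*p^3 + 7.7494*p^2 + 3.2264*p + 1.1881)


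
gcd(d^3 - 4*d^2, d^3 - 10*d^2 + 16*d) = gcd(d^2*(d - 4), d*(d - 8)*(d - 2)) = d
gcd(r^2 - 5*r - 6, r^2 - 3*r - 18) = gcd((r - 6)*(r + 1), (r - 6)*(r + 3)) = r - 6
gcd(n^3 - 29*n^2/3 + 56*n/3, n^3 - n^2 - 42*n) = n^2 - 7*n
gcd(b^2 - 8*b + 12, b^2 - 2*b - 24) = b - 6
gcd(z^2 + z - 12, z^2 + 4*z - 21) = z - 3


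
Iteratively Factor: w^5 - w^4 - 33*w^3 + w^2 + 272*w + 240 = (w + 3)*(w^4 - 4*w^3 - 21*w^2 + 64*w + 80) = (w + 1)*(w + 3)*(w^3 - 5*w^2 - 16*w + 80) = (w - 5)*(w + 1)*(w + 3)*(w^2 - 16) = (w - 5)*(w + 1)*(w + 3)*(w + 4)*(w - 4)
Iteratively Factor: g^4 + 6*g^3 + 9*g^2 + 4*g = (g + 1)*(g^3 + 5*g^2 + 4*g) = (g + 1)*(g + 4)*(g^2 + g) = g*(g + 1)*(g + 4)*(g + 1)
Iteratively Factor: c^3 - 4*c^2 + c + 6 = (c - 3)*(c^2 - c - 2) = (c - 3)*(c + 1)*(c - 2)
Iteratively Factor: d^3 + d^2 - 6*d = (d + 3)*(d^2 - 2*d) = d*(d + 3)*(d - 2)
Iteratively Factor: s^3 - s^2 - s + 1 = (s - 1)*(s^2 - 1) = (s - 1)^2*(s + 1)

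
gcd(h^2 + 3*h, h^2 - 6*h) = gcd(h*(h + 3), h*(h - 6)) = h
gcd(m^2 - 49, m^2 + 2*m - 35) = m + 7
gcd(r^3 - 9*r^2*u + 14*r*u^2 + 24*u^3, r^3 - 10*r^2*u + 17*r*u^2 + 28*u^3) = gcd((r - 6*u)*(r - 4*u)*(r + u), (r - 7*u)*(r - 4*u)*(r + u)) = r^2 - 3*r*u - 4*u^2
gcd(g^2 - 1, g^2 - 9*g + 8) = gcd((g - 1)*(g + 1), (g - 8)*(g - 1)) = g - 1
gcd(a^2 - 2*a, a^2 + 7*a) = a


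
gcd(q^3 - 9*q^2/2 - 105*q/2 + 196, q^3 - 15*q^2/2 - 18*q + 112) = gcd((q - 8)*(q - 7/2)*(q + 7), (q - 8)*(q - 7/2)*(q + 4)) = q^2 - 23*q/2 + 28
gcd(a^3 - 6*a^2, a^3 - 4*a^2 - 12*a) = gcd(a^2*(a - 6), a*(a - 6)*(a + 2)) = a^2 - 6*a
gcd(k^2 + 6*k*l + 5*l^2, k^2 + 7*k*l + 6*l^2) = k + l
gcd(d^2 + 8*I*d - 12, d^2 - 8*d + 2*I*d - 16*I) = d + 2*I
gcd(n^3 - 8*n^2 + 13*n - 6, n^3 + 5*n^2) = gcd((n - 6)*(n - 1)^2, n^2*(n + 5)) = 1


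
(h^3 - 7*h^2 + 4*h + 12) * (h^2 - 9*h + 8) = h^5 - 16*h^4 + 75*h^3 - 80*h^2 - 76*h + 96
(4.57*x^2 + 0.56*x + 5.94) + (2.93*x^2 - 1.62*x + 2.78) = 7.5*x^2 - 1.06*x + 8.72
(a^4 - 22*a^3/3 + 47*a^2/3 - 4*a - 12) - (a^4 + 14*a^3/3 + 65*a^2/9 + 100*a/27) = -12*a^3 + 76*a^2/9 - 208*a/27 - 12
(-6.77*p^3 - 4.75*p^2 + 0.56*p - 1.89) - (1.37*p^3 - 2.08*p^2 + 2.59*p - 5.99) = -8.14*p^3 - 2.67*p^2 - 2.03*p + 4.1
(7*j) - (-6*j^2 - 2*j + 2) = 6*j^2 + 9*j - 2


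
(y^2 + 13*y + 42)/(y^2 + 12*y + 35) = (y + 6)/(y + 5)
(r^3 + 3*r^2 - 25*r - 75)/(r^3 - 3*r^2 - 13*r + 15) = (r + 5)/(r - 1)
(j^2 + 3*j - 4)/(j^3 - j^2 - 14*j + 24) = (j - 1)/(j^2 - 5*j + 6)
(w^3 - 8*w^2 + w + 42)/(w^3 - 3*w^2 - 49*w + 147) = (w + 2)/(w + 7)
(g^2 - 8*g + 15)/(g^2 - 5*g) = (g - 3)/g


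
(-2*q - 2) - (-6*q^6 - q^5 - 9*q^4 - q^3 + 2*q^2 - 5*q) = 6*q^6 + q^5 + 9*q^4 + q^3 - 2*q^2 + 3*q - 2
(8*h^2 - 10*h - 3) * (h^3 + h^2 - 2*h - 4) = 8*h^5 - 2*h^4 - 29*h^3 - 15*h^2 + 46*h + 12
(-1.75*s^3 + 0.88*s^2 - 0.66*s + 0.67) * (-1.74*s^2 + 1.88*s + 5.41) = 3.045*s^5 - 4.8212*s^4 - 6.6647*s^3 + 2.3542*s^2 - 2.311*s + 3.6247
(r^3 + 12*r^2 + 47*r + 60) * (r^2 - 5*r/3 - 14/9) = r^5 + 31*r^4/3 + 229*r^3/9 - 37*r^2 - 1558*r/9 - 280/3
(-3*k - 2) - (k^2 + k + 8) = -k^2 - 4*k - 10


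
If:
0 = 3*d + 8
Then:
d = -8/3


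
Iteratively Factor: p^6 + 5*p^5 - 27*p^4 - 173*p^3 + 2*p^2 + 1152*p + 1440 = (p + 2)*(p^5 + 3*p^4 - 33*p^3 - 107*p^2 + 216*p + 720) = (p + 2)*(p + 4)*(p^4 - p^3 - 29*p^2 + 9*p + 180) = (p + 2)*(p + 3)*(p + 4)*(p^3 - 4*p^2 - 17*p + 60) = (p - 5)*(p + 2)*(p + 3)*(p + 4)*(p^2 + p - 12) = (p - 5)*(p - 3)*(p + 2)*(p + 3)*(p + 4)*(p + 4)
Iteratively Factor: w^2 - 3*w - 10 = (w + 2)*(w - 5)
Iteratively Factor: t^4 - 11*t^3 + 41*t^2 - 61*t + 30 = (t - 2)*(t^3 - 9*t^2 + 23*t - 15) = (t - 3)*(t - 2)*(t^2 - 6*t + 5) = (t - 3)*(t - 2)*(t - 1)*(t - 5)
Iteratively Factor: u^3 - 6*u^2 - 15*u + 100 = (u + 4)*(u^2 - 10*u + 25) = (u - 5)*(u + 4)*(u - 5)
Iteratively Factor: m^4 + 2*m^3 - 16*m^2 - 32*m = (m + 4)*(m^3 - 2*m^2 - 8*m) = (m - 4)*(m + 4)*(m^2 + 2*m) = m*(m - 4)*(m + 4)*(m + 2)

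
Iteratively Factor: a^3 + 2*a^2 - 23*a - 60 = (a + 4)*(a^2 - 2*a - 15) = (a - 5)*(a + 4)*(a + 3)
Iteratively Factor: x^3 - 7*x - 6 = (x - 3)*(x^2 + 3*x + 2) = (x - 3)*(x + 2)*(x + 1)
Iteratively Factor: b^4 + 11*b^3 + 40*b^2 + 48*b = (b + 3)*(b^3 + 8*b^2 + 16*b) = b*(b + 3)*(b^2 + 8*b + 16) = b*(b + 3)*(b + 4)*(b + 4)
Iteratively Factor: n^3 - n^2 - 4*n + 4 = (n - 1)*(n^2 - 4) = (n - 1)*(n + 2)*(n - 2)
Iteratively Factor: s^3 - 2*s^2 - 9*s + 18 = (s - 3)*(s^2 + s - 6) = (s - 3)*(s + 3)*(s - 2)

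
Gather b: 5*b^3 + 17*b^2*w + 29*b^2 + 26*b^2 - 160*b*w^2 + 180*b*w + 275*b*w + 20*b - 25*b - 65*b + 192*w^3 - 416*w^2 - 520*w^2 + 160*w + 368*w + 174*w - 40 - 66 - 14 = 5*b^3 + b^2*(17*w + 55) + b*(-160*w^2 + 455*w - 70) + 192*w^3 - 936*w^2 + 702*w - 120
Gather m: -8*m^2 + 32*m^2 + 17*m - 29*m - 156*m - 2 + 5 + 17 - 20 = 24*m^2 - 168*m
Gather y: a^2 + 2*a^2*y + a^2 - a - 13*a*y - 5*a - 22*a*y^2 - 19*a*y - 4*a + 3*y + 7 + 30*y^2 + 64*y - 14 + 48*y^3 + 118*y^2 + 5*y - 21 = 2*a^2 - 10*a + 48*y^3 + y^2*(148 - 22*a) + y*(2*a^2 - 32*a + 72) - 28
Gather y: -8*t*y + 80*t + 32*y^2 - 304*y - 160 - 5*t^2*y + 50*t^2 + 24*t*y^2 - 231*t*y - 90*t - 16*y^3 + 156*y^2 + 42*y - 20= 50*t^2 - 10*t - 16*y^3 + y^2*(24*t + 188) + y*(-5*t^2 - 239*t - 262) - 180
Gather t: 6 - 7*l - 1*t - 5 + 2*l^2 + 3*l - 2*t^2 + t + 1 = 2*l^2 - 4*l - 2*t^2 + 2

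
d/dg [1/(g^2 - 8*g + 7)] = 2*(4 - g)/(g^2 - 8*g + 7)^2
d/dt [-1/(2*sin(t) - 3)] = 2*cos(t)/(2*sin(t) - 3)^2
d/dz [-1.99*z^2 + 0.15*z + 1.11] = 0.15 - 3.98*z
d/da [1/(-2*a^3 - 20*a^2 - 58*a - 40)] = (3*a^2 + 20*a + 29)/(2*(a^3 + 10*a^2 + 29*a + 20)^2)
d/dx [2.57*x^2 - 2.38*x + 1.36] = 5.14*x - 2.38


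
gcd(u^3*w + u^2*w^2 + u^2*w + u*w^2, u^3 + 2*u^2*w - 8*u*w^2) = u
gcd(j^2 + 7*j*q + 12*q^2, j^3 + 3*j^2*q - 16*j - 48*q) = j + 3*q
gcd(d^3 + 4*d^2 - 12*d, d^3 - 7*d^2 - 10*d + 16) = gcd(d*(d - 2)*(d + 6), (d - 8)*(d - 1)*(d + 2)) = 1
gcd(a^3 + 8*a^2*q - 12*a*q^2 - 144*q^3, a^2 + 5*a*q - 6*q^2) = a + 6*q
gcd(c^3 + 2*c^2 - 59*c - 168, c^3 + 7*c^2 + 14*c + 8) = 1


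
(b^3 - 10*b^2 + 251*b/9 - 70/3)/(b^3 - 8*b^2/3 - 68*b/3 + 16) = (9*b^2 - 36*b + 35)/(3*(3*b^2 + 10*b - 8))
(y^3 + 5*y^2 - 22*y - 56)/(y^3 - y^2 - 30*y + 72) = (y^2 + 9*y + 14)/(y^2 + 3*y - 18)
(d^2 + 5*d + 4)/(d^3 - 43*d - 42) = (d + 4)/(d^2 - d - 42)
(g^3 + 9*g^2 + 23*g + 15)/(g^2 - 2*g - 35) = (g^2 + 4*g + 3)/(g - 7)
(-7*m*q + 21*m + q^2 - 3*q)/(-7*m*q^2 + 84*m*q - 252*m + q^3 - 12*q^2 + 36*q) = (q - 3)/(q^2 - 12*q + 36)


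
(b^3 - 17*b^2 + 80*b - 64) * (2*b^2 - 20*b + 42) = 2*b^5 - 54*b^4 + 542*b^3 - 2442*b^2 + 4640*b - 2688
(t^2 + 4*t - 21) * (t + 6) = t^3 + 10*t^2 + 3*t - 126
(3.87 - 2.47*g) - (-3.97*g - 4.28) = 1.5*g + 8.15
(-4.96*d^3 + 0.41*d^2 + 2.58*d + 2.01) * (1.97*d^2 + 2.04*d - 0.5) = -9.7712*d^5 - 9.3107*d^4 + 8.399*d^3 + 9.0179*d^2 + 2.8104*d - 1.005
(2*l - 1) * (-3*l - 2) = -6*l^2 - l + 2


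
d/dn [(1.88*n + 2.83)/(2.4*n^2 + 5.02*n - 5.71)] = (4.512*n^2 + 9.4376*n - (1.88*n + 2.83)*(4.8*n + 5.02) - 10.7348)/(2.4*n^2 + 5.02*n - 5.71)^2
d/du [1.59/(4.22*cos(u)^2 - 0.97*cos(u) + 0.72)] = (13.4196*cos(u) - 1.5423)*sin(u)/(4.22*cos(u)^2 - 0.97*cos(u) + 0.72)^2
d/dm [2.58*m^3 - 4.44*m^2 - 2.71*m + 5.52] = 7.74*m^2 - 8.88*m - 2.71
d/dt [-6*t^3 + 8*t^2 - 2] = 2*t*(8 - 9*t)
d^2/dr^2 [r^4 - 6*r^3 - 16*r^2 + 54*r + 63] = 12*r^2 - 36*r - 32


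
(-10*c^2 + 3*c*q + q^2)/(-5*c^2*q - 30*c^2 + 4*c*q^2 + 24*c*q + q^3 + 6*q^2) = (-2*c + q)/(-c*q - 6*c + q^2 + 6*q)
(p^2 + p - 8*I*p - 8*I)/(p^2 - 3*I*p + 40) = (p + 1)/(p + 5*I)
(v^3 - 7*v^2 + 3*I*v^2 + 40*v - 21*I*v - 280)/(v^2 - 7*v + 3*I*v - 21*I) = (v^2 + 3*I*v + 40)/(v + 3*I)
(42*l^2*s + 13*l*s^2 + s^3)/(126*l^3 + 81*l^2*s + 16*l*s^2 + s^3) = s/(3*l + s)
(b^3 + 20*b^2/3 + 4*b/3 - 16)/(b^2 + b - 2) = (b^2 + 14*b/3 - 8)/(b - 1)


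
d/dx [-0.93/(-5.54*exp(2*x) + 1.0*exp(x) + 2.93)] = (0.93 - 10.3044*exp(x))*exp(x)/(-5.54*exp(2*x) + 1.0*exp(x) + 2.93)^2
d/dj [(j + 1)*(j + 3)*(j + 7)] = 3*j^2 + 22*j + 31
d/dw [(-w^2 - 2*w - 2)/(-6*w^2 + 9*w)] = (-7*w^2 - 8*w + 6)/(3*w^2*(4*w^2 - 12*w + 9))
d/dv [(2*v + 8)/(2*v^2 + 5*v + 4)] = 2*(2*v^2 + 5*v - (v + 4)*(4*v + 5) + 4)/(2*v^2 + 5*v + 4)^2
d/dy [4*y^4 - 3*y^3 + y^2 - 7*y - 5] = 16*y^3 - 9*y^2 + 2*y - 7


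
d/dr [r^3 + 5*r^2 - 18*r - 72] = 3*r^2 + 10*r - 18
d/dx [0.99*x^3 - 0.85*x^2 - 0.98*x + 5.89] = 2.97*x^2 - 1.7*x - 0.98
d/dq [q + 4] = 1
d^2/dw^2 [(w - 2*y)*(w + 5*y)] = 2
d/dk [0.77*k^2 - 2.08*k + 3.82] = 1.54*k - 2.08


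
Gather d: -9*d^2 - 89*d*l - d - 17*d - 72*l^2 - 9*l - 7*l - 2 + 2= -9*d^2 + d*(-89*l - 18) - 72*l^2 - 16*l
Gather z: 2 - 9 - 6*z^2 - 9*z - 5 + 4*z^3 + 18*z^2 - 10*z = 4*z^3 + 12*z^2 - 19*z - 12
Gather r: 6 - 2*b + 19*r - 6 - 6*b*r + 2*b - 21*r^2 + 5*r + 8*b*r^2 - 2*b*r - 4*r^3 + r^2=-4*r^3 + r^2*(8*b - 20) + r*(24 - 8*b)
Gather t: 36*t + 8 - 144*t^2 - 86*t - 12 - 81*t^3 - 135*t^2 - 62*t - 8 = -81*t^3 - 279*t^2 - 112*t - 12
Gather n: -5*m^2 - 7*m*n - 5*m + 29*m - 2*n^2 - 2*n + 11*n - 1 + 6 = -5*m^2 + 24*m - 2*n^2 + n*(9 - 7*m) + 5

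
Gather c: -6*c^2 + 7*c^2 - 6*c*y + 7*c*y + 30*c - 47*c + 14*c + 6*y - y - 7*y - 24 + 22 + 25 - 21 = c^2 + c*(y - 3) - 2*y + 2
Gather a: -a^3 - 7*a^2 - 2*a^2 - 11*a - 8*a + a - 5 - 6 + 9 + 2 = -a^3 - 9*a^2 - 18*a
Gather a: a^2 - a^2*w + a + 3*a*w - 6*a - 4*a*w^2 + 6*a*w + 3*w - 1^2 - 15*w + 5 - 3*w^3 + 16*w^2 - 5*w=a^2*(1 - w) + a*(-4*w^2 + 9*w - 5) - 3*w^3 + 16*w^2 - 17*w + 4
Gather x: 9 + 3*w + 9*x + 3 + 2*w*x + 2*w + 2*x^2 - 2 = 5*w + 2*x^2 + x*(2*w + 9) + 10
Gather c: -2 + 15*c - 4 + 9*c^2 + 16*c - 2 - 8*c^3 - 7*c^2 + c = -8*c^3 + 2*c^2 + 32*c - 8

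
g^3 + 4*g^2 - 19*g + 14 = (g - 2)*(g - 1)*(g + 7)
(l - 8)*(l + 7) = l^2 - l - 56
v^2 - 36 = (v - 6)*(v + 6)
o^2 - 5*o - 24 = (o - 8)*(o + 3)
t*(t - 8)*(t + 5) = t^3 - 3*t^2 - 40*t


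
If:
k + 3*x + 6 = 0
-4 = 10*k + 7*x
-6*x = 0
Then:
No Solution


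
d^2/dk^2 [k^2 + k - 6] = 2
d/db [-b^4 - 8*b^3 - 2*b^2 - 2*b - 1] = -4*b^3 - 24*b^2 - 4*b - 2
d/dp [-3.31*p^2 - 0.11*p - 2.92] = -6.62*p - 0.11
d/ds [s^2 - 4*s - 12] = 2*s - 4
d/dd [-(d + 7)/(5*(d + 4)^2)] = (d + 10)/(5*(d + 4)^3)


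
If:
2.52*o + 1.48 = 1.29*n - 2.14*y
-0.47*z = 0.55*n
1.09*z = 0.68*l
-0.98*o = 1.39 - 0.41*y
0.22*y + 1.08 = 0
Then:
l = 25.85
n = -13.78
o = -3.47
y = -4.91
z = 16.12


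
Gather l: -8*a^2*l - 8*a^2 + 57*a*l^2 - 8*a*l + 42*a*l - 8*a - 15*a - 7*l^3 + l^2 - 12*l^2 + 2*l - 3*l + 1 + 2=-8*a^2 - 23*a - 7*l^3 + l^2*(57*a - 11) + l*(-8*a^2 + 34*a - 1) + 3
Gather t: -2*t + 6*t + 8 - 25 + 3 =4*t - 14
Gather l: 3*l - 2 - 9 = 3*l - 11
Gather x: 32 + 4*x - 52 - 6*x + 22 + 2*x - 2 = 0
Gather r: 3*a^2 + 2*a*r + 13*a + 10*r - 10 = 3*a^2 + 13*a + r*(2*a + 10) - 10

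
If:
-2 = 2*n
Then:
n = -1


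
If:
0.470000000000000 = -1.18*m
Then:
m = -0.40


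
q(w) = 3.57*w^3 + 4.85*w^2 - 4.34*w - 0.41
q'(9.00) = 950.47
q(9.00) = 2955.91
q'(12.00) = 1654.30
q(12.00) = 6814.87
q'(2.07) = 61.63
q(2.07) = 43.05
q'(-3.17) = 72.53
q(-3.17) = -51.64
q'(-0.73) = -5.71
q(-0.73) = 3.95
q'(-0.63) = -6.20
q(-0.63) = 3.36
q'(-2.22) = 26.91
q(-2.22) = -5.93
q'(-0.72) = -5.77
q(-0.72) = 3.90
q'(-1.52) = 5.66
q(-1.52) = 4.86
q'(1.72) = 44.03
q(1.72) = 24.64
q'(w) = 10.71*w^2 + 9.7*w - 4.34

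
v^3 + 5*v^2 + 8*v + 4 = (v + 1)*(v + 2)^2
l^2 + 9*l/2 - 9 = (l - 3/2)*(l + 6)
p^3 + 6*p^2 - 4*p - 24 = (p - 2)*(p + 2)*(p + 6)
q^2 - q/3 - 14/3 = (q - 7/3)*(q + 2)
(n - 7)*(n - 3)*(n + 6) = n^3 - 4*n^2 - 39*n + 126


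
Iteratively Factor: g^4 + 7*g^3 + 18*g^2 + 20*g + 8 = (g + 2)*(g^3 + 5*g^2 + 8*g + 4) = (g + 2)^2*(g^2 + 3*g + 2) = (g + 1)*(g + 2)^2*(g + 2)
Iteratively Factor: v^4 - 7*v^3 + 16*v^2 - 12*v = (v - 2)*(v^3 - 5*v^2 + 6*v) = (v - 3)*(v - 2)*(v^2 - 2*v) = (v - 3)*(v - 2)^2*(v)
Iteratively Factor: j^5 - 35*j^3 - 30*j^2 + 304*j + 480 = (j + 3)*(j^4 - 3*j^3 - 26*j^2 + 48*j + 160) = (j - 5)*(j + 3)*(j^3 + 2*j^2 - 16*j - 32) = (j - 5)*(j + 3)*(j + 4)*(j^2 - 2*j - 8) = (j - 5)*(j + 2)*(j + 3)*(j + 4)*(j - 4)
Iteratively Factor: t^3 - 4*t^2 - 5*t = (t)*(t^2 - 4*t - 5) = t*(t + 1)*(t - 5)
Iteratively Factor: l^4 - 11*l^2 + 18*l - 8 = (l - 2)*(l^3 + 2*l^2 - 7*l + 4) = (l - 2)*(l - 1)*(l^2 + 3*l - 4) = (l - 2)*(l - 1)*(l + 4)*(l - 1)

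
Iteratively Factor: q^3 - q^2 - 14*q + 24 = (q - 3)*(q^2 + 2*q - 8) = (q - 3)*(q + 4)*(q - 2)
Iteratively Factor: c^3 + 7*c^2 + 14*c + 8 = (c + 1)*(c^2 + 6*c + 8) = (c + 1)*(c + 4)*(c + 2)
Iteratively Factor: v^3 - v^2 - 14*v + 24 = (v - 2)*(v^2 + v - 12) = (v - 2)*(v + 4)*(v - 3)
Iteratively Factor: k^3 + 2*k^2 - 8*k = (k - 2)*(k^2 + 4*k) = k*(k - 2)*(k + 4)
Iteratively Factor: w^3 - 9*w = (w + 3)*(w^2 - 3*w) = w*(w + 3)*(w - 3)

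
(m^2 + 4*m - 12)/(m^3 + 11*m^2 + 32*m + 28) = (m^2 + 4*m - 12)/(m^3 + 11*m^2 + 32*m + 28)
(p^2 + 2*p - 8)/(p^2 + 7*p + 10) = (p^2 + 2*p - 8)/(p^2 + 7*p + 10)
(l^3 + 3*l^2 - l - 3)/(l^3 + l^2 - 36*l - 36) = (l^2 + 2*l - 3)/(l^2 - 36)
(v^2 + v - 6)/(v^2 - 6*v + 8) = (v + 3)/(v - 4)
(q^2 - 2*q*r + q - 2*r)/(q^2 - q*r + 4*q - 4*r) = (q^2 - 2*q*r + q - 2*r)/(q^2 - q*r + 4*q - 4*r)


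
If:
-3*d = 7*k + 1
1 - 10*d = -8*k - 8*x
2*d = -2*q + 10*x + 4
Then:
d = 28*x/47 - 1/94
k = -12*x/47 - 13/94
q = 207*x/47 + 189/94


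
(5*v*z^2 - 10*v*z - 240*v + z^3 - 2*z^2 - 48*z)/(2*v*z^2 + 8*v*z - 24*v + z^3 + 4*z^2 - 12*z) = (5*v*z - 40*v + z^2 - 8*z)/(2*v*z - 4*v + z^2 - 2*z)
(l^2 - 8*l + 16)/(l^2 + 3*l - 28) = (l - 4)/(l + 7)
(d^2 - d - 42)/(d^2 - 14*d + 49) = (d + 6)/(d - 7)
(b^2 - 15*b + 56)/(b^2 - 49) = (b - 8)/(b + 7)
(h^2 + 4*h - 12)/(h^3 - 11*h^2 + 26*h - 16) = (h + 6)/(h^2 - 9*h + 8)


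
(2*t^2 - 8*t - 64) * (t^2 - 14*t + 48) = 2*t^4 - 36*t^3 + 144*t^2 + 512*t - 3072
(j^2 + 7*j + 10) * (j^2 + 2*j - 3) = j^4 + 9*j^3 + 21*j^2 - j - 30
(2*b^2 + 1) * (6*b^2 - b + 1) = 12*b^4 - 2*b^3 + 8*b^2 - b + 1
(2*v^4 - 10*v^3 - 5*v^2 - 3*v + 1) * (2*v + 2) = 4*v^5 - 16*v^4 - 30*v^3 - 16*v^2 - 4*v + 2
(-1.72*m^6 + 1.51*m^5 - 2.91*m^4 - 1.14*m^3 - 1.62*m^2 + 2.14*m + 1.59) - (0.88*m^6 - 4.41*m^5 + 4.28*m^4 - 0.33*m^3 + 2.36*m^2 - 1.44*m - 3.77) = -2.6*m^6 + 5.92*m^5 - 7.19*m^4 - 0.81*m^3 - 3.98*m^2 + 3.58*m + 5.36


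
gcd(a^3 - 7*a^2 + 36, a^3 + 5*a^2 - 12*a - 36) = a^2 - a - 6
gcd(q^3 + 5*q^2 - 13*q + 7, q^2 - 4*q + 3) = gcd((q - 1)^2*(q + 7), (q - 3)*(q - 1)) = q - 1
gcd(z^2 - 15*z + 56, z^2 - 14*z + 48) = z - 8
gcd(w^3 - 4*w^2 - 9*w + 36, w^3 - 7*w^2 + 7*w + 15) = w - 3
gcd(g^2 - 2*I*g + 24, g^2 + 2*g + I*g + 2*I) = 1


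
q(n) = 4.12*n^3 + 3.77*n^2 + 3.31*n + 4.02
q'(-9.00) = 936.61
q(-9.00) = -2723.88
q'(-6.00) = 403.03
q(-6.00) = -770.04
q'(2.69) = 113.03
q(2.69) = 120.40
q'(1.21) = 30.53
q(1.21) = 20.84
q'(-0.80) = 5.19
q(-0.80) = 1.68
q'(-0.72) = 4.29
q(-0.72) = 2.05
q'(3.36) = 168.18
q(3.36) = 213.99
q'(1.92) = 63.35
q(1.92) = 53.43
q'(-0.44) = 2.39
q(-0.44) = 2.94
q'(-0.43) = 2.35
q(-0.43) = 2.97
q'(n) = 12.36*n^2 + 7.54*n + 3.31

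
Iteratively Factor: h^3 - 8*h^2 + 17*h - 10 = (h - 1)*(h^2 - 7*h + 10) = (h - 2)*(h - 1)*(h - 5)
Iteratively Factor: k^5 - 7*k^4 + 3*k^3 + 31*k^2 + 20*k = (k - 5)*(k^4 - 2*k^3 - 7*k^2 - 4*k) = (k - 5)*(k + 1)*(k^3 - 3*k^2 - 4*k) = k*(k - 5)*(k + 1)*(k^2 - 3*k - 4) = k*(k - 5)*(k + 1)^2*(k - 4)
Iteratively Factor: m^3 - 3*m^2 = (m)*(m^2 - 3*m) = m*(m - 3)*(m)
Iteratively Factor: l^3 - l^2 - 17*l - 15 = (l + 3)*(l^2 - 4*l - 5) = (l + 1)*(l + 3)*(l - 5)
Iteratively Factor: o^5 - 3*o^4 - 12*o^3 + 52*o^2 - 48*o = (o + 4)*(o^4 - 7*o^3 + 16*o^2 - 12*o) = (o - 2)*(o + 4)*(o^3 - 5*o^2 + 6*o) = o*(o - 2)*(o + 4)*(o^2 - 5*o + 6) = o*(o - 3)*(o - 2)*(o + 4)*(o - 2)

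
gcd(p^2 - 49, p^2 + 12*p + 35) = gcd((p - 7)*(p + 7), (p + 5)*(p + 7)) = p + 7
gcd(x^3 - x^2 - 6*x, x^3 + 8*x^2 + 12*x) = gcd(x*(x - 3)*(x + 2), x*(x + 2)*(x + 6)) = x^2 + 2*x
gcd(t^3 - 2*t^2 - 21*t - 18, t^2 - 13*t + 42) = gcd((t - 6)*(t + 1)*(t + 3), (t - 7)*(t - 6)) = t - 6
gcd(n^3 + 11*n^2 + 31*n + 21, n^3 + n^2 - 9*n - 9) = n^2 + 4*n + 3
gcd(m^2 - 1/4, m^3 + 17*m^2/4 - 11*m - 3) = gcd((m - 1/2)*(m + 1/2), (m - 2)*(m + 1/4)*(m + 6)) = 1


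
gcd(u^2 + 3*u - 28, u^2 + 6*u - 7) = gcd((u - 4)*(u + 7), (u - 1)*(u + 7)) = u + 7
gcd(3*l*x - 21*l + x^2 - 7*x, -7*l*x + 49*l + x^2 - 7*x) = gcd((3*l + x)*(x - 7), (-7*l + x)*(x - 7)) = x - 7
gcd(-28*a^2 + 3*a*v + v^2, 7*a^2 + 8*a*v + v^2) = 7*a + v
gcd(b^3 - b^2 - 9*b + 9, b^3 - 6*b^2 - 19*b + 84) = b - 3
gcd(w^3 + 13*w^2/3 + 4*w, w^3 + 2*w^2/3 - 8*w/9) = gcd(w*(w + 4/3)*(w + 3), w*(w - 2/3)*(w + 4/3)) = w^2 + 4*w/3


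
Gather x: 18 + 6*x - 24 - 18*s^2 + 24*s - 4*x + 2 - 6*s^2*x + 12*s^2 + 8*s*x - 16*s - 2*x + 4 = -6*s^2 + 8*s + x*(-6*s^2 + 8*s)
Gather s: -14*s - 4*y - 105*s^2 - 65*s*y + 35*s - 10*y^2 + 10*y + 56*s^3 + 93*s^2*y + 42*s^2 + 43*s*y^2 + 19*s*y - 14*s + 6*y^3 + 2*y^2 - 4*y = 56*s^3 + s^2*(93*y - 63) + s*(43*y^2 - 46*y + 7) + 6*y^3 - 8*y^2 + 2*y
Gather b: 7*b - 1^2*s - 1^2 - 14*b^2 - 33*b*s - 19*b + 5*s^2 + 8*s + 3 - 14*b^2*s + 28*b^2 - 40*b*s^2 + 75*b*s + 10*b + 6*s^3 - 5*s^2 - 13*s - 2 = b^2*(14 - 14*s) + b*(-40*s^2 + 42*s - 2) + 6*s^3 - 6*s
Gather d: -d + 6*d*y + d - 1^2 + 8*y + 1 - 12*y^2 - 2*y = 6*d*y - 12*y^2 + 6*y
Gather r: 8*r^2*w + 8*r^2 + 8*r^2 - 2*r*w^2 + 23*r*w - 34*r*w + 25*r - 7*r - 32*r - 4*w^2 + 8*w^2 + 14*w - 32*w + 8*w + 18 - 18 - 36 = r^2*(8*w + 16) + r*(-2*w^2 - 11*w - 14) + 4*w^2 - 10*w - 36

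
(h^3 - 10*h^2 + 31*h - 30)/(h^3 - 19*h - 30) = (h^2 - 5*h + 6)/(h^2 + 5*h + 6)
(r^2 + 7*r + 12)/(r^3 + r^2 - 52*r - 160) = (r + 3)/(r^2 - 3*r - 40)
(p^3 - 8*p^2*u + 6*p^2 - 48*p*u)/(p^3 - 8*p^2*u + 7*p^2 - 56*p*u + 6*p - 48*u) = p/(p + 1)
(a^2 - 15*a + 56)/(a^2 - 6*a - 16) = (a - 7)/(a + 2)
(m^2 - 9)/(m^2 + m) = (m^2 - 9)/(m*(m + 1))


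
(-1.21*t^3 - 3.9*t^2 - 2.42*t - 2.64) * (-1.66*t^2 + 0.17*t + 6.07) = 2.0086*t^5 + 6.2683*t^4 - 3.9905*t^3 - 19.702*t^2 - 15.1382*t - 16.0248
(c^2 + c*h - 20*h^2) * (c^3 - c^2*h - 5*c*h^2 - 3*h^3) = c^5 - 26*c^3*h^2 + 12*c^2*h^3 + 97*c*h^4 + 60*h^5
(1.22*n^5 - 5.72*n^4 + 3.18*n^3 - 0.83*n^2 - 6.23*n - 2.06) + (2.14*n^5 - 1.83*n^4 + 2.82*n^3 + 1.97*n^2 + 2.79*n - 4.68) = 3.36*n^5 - 7.55*n^4 + 6.0*n^3 + 1.14*n^2 - 3.44*n - 6.74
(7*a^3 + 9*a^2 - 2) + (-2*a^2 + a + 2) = 7*a^3 + 7*a^2 + a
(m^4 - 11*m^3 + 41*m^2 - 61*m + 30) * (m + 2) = m^5 - 9*m^4 + 19*m^3 + 21*m^2 - 92*m + 60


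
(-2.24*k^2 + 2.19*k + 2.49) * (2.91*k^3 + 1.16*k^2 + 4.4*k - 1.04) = -6.5184*k^5 + 3.7745*k^4 - 0.069700000000001*k^3 + 14.854*k^2 + 8.6784*k - 2.5896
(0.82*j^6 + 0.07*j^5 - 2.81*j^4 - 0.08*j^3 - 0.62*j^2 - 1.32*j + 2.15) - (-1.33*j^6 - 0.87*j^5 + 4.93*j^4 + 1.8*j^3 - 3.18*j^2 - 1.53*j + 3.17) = 2.15*j^6 + 0.94*j^5 - 7.74*j^4 - 1.88*j^3 + 2.56*j^2 + 0.21*j - 1.02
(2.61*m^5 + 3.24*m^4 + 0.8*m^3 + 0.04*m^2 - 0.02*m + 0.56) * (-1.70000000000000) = -4.437*m^5 - 5.508*m^4 - 1.36*m^3 - 0.068*m^2 + 0.034*m - 0.952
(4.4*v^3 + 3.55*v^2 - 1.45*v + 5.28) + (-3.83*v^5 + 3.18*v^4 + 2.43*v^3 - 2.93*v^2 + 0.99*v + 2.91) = -3.83*v^5 + 3.18*v^4 + 6.83*v^3 + 0.62*v^2 - 0.46*v + 8.19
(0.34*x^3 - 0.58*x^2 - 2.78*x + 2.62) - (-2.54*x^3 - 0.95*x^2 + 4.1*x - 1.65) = 2.88*x^3 + 0.37*x^2 - 6.88*x + 4.27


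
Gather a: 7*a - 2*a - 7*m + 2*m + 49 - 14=5*a - 5*m + 35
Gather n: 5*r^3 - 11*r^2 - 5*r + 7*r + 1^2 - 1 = 5*r^3 - 11*r^2 + 2*r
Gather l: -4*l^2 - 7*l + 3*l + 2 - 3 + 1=-4*l^2 - 4*l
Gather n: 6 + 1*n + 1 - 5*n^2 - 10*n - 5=-5*n^2 - 9*n + 2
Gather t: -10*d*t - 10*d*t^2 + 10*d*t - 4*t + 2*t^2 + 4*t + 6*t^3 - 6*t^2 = 6*t^3 + t^2*(-10*d - 4)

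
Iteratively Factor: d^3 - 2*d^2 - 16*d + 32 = (d - 4)*(d^2 + 2*d - 8) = (d - 4)*(d - 2)*(d + 4)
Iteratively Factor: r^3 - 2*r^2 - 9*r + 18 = (r - 3)*(r^2 + r - 6) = (r - 3)*(r + 3)*(r - 2)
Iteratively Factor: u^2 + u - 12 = (u + 4)*(u - 3)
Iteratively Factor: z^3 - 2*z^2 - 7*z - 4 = (z + 1)*(z^2 - 3*z - 4) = (z + 1)^2*(z - 4)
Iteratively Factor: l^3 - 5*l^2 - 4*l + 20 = (l - 5)*(l^2 - 4) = (l - 5)*(l - 2)*(l + 2)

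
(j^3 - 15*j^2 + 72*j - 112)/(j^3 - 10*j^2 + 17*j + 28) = (j - 4)/(j + 1)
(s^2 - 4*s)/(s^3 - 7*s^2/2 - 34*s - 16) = 2*s*(4 - s)/(-2*s^3 + 7*s^2 + 68*s + 32)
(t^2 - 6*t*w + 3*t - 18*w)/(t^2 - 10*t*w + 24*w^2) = (t + 3)/(t - 4*w)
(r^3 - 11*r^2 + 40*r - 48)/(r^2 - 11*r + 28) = (r^2 - 7*r + 12)/(r - 7)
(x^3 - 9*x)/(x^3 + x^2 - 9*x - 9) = x/(x + 1)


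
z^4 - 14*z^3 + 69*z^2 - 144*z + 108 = (z - 6)*(z - 3)^2*(z - 2)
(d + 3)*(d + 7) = d^2 + 10*d + 21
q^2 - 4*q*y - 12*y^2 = (q - 6*y)*(q + 2*y)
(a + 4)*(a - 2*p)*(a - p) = a^3 - 3*a^2*p + 4*a^2 + 2*a*p^2 - 12*a*p + 8*p^2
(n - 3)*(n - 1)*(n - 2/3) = n^3 - 14*n^2/3 + 17*n/3 - 2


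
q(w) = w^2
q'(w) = 2*w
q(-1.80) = 3.24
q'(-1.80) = -3.60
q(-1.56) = 2.43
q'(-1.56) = -3.12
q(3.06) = 9.36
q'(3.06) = 6.12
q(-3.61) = 13.03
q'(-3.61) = -7.22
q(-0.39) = 0.15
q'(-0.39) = -0.78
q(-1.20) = 1.44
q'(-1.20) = -2.40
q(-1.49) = 2.22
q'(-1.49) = -2.98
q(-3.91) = 15.29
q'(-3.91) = -7.82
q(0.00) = 0.00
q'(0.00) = 0.00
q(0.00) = 0.00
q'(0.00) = 0.00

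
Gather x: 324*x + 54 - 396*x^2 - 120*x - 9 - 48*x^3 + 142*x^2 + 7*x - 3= -48*x^3 - 254*x^2 + 211*x + 42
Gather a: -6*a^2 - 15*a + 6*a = -6*a^2 - 9*a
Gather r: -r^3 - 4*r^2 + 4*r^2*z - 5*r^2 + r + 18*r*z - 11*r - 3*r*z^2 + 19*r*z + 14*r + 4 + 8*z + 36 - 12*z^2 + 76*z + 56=-r^3 + r^2*(4*z - 9) + r*(-3*z^2 + 37*z + 4) - 12*z^2 + 84*z + 96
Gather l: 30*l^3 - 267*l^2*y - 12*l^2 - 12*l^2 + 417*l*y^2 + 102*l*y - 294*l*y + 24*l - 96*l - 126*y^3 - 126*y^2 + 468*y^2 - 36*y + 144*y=30*l^3 + l^2*(-267*y - 24) + l*(417*y^2 - 192*y - 72) - 126*y^3 + 342*y^2 + 108*y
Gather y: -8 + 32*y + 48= 32*y + 40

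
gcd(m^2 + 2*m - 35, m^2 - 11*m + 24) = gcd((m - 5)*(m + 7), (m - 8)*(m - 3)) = 1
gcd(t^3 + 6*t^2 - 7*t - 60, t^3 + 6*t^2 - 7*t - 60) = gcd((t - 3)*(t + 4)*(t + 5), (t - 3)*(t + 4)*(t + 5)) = t^3 + 6*t^2 - 7*t - 60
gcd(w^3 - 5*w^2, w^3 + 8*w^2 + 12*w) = w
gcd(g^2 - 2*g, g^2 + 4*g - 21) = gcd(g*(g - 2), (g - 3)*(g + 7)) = 1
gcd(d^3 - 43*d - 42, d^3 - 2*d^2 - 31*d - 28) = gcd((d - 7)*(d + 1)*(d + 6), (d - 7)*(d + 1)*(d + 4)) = d^2 - 6*d - 7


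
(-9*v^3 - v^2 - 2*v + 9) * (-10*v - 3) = 90*v^4 + 37*v^3 + 23*v^2 - 84*v - 27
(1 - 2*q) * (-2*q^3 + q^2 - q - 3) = 4*q^4 - 4*q^3 + 3*q^2 + 5*q - 3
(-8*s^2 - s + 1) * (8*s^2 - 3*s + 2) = -64*s^4 + 16*s^3 - 5*s^2 - 5*s + 2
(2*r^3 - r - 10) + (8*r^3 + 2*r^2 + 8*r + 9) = 10*r^3 + 2*r^2 + 7*r - 1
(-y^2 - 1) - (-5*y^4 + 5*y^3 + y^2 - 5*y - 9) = 5*y^4 - 5*y^3 - 2*y^2 + 5*y + 8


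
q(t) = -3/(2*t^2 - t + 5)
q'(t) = -3*(1 - 4*t)/(2*t^2 - t + 5)^2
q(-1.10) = -0.35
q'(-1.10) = -0.22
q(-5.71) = -0.04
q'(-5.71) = -0.01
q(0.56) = -0.59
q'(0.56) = 0.14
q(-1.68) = -0.24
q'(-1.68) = -0.15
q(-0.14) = -0.58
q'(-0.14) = -0.17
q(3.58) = -0.11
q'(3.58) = 0.05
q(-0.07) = -0.59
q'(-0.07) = -0.15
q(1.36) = -0.41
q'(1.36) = 0.25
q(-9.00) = -0.02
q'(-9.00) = 0.00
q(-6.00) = -0.04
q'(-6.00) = -0.01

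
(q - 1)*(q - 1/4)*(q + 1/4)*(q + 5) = q^4 + 4*q^3 - 81*q^2/16 - q/4 + 5/16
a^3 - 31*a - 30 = (a - 6)*(a + 1)*(a + 5)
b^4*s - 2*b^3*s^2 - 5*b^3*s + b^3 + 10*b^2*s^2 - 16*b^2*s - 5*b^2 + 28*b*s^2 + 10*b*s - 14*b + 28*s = (b - 7)*(b + 2)*(b - 2*s)*(b*s + 1)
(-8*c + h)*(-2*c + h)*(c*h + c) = 16*c^3*h + 16*c^3 - 10*c^2*h^2 - 10*c^2*h + c*h^3 + c*h^2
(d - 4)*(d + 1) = d^2 - 3*d - 4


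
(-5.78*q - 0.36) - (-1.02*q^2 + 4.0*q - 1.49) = 1.02*q^2 - 9.78*q + 1.13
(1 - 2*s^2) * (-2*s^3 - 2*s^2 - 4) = 4*s^5 + 4*s^4 - 2*s^3 + 6*s^2 - 4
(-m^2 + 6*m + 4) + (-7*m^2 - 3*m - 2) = -8*m^2 + 3*m + 2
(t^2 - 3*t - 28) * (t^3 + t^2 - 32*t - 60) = t^5 - 2*t^4 - 63*t^3 + 8*t^2 + 1076*t + 1680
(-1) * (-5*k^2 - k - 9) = 5*k^2 + k + 9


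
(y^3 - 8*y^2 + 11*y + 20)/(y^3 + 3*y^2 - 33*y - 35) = (y - 4)/(y + 7)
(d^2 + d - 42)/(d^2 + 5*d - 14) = (d - 6)/(d - 2)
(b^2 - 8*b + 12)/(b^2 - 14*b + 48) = (b - 2)/(b - 8)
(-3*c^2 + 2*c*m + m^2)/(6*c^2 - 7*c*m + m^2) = (-3*c - m)/(6*c - m)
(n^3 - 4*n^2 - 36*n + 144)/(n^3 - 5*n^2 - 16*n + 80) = (n^2 - 36)/(n^2 - n - 20)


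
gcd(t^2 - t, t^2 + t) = t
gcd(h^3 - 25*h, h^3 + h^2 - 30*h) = h^2 - 5*h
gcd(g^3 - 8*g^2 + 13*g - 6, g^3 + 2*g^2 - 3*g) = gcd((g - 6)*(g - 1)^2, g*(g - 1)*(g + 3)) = g - 1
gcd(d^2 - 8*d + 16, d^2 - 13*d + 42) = 1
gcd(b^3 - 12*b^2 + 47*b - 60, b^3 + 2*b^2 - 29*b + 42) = b - 3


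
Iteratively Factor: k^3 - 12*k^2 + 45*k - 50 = (k - 5)*(k^2 - 7*k + 10) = (k - 5)*(k - 2)*(k - 5)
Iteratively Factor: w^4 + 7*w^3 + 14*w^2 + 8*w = (w)*(w^3 + 7*w^2 + 14*w + 8) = w*(w + 2)*(w^2 + 5*w + 4) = w*(w + 2)*(w + 4)*(w + 1)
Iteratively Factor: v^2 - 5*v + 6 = (v - 3)*(v - 2)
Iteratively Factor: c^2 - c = (c - 1)*(c)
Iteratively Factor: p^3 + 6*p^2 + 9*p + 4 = (p + 4)*(p^2 + 2*p + 1) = (p + 1)*(p + 4)*(p + 1)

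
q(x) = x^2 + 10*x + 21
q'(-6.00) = -2.00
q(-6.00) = -3.00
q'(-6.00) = -2.00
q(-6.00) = -3.00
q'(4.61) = 19.22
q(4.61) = 88.35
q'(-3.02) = 3.96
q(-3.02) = -0.08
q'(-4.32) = 1.36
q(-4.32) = -3.54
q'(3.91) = 17.82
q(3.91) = 75.39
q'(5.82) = 21.64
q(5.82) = 113.07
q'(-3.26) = 3.48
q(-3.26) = -0.97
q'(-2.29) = 5.42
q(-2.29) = 3.34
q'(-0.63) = 8.74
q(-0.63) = 15.10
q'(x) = 2*x + 10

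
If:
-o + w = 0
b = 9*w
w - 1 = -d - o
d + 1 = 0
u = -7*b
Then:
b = 9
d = -1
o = 1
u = -63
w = 1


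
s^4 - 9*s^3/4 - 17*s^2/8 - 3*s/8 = s*(s - 3)*(s + 1/4)*(s + 1/2)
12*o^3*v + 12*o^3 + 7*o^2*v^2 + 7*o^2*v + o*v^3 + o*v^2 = (3*o + v)*(4*o + v)*(o*v + o)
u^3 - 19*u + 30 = (u - 3)*(u - 2)*(u + 5)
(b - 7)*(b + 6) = b^2 - b - 42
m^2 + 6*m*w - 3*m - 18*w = (m - 3)*(m + 6*w)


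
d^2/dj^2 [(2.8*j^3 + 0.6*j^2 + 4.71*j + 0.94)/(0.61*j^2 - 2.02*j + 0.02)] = (27.765742*j^3 + 1.376004*j^2 - 7.28766000000001*j + 8.029264)/(0.226981*j^6 - 2.254926*j^5 + 7.489458*j^4 - 8.390272*j^3 + 0.245556*j^2 - 0.002424*j + 8.0e-6)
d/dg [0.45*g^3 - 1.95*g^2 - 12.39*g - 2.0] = 1.35*g^2 - 3.9*g - 12.39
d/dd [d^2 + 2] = 2*d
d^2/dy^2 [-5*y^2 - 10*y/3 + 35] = -10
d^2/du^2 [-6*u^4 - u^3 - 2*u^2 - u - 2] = -72*u^2 - 6*u - 4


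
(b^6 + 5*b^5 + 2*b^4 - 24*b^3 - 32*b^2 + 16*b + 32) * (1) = b^6 + 5*b^5 + 2*b^4 - 24*b^3 - 32*b^2 + 16*b + 32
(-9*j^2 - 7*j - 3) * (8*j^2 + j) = -72*j^4 - 65*j^3 - 31*j^2 - 3*j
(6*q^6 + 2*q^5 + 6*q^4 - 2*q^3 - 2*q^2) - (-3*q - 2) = 6*q^6 + 2*q^5 + 6*q^4 - 2*q^3 - 2*q^2 + 3*q + 2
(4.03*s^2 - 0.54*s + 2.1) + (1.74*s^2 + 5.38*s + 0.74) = 5.77*s^2 + 4.84*s + 2.84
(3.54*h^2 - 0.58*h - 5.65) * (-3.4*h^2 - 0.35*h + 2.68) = -12.036*h^4 + 0.733*h^3 + 28.9002*h^2 + 0.4231*h - 15.142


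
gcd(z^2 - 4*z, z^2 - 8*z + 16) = z - 4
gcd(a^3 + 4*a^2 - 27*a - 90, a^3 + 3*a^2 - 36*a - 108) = a^2 + 9*a + 18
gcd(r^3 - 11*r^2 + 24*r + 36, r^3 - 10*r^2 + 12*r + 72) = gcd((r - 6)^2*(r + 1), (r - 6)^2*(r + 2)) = r^2 - 12*r + 36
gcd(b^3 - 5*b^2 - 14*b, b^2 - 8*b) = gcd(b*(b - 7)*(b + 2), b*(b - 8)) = b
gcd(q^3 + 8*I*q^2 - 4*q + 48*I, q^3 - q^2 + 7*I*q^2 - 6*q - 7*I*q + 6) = q + 6*I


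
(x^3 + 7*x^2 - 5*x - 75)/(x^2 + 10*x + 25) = x - 3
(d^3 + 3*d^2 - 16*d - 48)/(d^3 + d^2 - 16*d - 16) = (d + 3)/(d + 1)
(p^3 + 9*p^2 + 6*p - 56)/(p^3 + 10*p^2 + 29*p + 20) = (p^2 + 5*p - 14)/(p^2 + 6*p + 5)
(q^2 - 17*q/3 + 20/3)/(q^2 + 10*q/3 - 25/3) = (q - 4)/(q + 5)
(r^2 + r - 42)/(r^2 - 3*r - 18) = (r + 7)/(r + 3)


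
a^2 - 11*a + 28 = (a - 7)*(a - 4)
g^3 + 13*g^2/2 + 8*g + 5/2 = (g + 1/2)*(g + 1)*(g + 5)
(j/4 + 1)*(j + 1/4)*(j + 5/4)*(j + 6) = j^4/4 + 23*j^3/8 + 629*j^2/64 + 313*j/32 + 15/8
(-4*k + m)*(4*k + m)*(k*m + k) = -16*k^3*m - 16*k^3 + k*m^3 + k*m^2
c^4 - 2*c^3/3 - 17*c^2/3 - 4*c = c*(c - 3)*(c + 1)*(c + 4/3)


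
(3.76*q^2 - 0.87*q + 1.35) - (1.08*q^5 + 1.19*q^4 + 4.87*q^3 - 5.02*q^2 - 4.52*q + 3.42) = -1.08*q^5 - 1.19*q^4 - 4.87*q^3 + 8.78*q^2 + 3.65*q - 2.07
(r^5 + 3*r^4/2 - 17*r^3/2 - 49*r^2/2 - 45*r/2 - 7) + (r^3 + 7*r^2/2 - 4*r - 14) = r^5 + 3*r^4/2 - 15*r^3/2 - 21*r^2 - 53*r/2 - 21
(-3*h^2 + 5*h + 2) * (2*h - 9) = -6*h^3 + 37*h^2 - 41*h - 18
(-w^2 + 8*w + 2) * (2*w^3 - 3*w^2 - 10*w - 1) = -2*w^5 + 19*w^4 - 10*w^3 - 85*w^2 - 28*w - 2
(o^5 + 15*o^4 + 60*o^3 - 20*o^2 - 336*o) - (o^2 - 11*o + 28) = o^5 + 15*o^4 + 60*o^3 - 21*o^2 - 325*o - 28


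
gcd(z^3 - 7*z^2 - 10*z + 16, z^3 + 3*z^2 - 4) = z^2 + z - 2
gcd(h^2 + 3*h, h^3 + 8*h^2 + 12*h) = h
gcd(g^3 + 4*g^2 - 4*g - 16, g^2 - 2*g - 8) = g + 2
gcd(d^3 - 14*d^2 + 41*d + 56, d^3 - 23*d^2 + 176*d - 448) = d^2 - 15*d + 56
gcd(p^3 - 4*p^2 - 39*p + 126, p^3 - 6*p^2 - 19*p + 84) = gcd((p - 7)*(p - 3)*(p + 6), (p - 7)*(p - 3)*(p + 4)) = p^2 - 10*p + 21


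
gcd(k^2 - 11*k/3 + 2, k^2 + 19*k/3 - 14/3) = k - 2/3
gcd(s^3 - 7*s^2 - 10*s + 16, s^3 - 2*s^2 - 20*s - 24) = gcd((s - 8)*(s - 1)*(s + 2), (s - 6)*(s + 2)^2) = s + 2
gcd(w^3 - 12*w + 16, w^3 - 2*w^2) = w - 2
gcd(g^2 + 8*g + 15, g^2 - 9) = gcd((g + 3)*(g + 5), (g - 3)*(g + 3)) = g + 3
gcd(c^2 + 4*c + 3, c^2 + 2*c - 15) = 1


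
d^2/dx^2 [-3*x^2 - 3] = -6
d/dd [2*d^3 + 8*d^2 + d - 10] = 6*d^2 + 16*d + 1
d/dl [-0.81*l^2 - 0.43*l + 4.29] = -1.62*l - 0.43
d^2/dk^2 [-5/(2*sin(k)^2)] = 5*(2*sin(k)^2 - 3)/sin(k)^4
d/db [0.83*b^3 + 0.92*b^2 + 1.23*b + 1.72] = 2.49*b^2 + 1.84*b + 1.23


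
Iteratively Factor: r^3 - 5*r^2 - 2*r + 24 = (r - 3)*(r^2 - 2*r - 8) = (r - 3)*(r + 2)*(r - 4)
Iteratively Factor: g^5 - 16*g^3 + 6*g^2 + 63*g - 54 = (g + 3)*(g^4 - 3*g^3 - 7*g^2 + 27*g - 18) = (g + 3)^2*(g^3 - 6*g^2 + 11*g - 6) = (g - 1)*(g + 3)^2*(g^2 - 5*g + 6) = (g - 3)*(g - 1)*(g + 3)^2*(g - 2)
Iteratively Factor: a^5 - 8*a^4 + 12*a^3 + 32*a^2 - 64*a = (a - 4)*(a^4 - 4*a^3 - 4*a^2 + 16*a) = a*(a - 4)*(a^3 - 4*a^2 - 4*a + 16) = a*(a - 4)*(a - 2)*(a^2 - 2*a - 8) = a*(a - 4)^2*(a - 2)*(a + 2)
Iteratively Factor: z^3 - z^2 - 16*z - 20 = (z + 2)*(z^2 - 3*z - 10) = (z + 2)^2*(z - 5)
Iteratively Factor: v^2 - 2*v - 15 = (v - 5)*(v + 3)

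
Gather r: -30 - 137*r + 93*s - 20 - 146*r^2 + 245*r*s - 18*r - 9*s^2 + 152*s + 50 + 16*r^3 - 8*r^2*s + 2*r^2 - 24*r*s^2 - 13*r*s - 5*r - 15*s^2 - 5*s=16*r^3 + r^2*(-8*s - 144) + r*(-24*s^2 + 232*s - 160) - 24*s^2 + 240*s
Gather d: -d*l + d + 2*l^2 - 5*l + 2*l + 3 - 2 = d*(1 - l) + 2*l^2 - 3*l + 1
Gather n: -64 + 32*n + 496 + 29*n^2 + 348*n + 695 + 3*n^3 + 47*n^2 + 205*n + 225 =3*n^3 + 76*n^2 + 585*n + 1352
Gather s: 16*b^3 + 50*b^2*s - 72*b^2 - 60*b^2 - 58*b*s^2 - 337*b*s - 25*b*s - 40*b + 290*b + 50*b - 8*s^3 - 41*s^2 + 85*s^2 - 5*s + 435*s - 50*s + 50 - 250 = 16*b^3 - 132*b^2 + 300*b - 8*s^3 + s^2*(44 - 58*b) + s*(50*b^2 - 362*b + 380) - 200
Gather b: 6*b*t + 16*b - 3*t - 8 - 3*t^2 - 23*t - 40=b*(6*t + 16) - 3*t^2 - 26*t - 48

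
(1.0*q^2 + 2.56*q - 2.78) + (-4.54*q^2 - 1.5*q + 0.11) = -3.54*q^2 + 1.06*q - 2.67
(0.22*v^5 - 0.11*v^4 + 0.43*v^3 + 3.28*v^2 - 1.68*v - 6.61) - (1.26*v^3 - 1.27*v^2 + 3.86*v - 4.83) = 0.22*v^5 - 0.11*v^4 - 0.83*v^3 + 4.55*v^2 - 5.54*v - 1.78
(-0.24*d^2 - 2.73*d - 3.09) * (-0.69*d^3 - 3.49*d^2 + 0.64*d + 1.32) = 0.1656*d^5 + 2.7213*d^4 + 11.5062*d^3 + 8.7201*d^2 - 5.5812*d - 4.0788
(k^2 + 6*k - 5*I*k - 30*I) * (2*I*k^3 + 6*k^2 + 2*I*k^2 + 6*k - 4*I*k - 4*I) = 2*I*k^5 + 16*k^4 + 14*I*k^4 + 112*k^3 - 22*I*k^3 + 76*k^2 - 238*I*k^2 - 140*k - 204*I*k - 120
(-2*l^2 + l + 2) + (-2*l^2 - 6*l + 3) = -4*l^2 - 5*l + 5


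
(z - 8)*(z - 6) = z^2 - 14*z + 48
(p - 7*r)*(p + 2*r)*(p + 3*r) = p^3 - 2*p^2*r - 29*p*r^2 - 42*r^3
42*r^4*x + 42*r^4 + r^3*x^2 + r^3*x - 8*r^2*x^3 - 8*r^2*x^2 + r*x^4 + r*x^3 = (-7*r + x)*(-3*r + x)*(2*r + x)*(r*x + r)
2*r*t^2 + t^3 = t^2*(2*r + t)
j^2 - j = j*(j - 1)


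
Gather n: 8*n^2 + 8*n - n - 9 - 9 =8*n^2 + 7*n - 18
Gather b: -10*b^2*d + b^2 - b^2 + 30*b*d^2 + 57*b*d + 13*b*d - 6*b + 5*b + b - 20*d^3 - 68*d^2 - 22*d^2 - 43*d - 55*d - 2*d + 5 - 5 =-10*b^2*d + b*(30*d^2 + 70*d) - 20*d^3 - 90*d^2 - 100*d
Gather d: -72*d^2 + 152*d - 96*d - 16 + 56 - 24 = -72*d^2 + 56*d + 16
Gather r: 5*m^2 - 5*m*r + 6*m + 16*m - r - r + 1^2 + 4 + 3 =5*m^2 + 22*m + r*(-5*m - 2) + 8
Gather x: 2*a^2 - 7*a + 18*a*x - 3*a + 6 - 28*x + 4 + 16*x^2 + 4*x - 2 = 2*a^2 - 10*a + 16*x^2 + x*(18*a - 24) + 8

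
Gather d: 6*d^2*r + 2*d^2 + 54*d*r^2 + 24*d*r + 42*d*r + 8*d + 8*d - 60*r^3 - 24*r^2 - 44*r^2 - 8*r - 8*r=d^2*(6*r + 2) + d*(54*r^2 + 66*r + 16) - 60*r^3 - 68*r^2 - 16*r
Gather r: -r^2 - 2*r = -r^2 - 2*r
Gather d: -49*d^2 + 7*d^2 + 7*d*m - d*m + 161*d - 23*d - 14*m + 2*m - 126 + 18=-42*d^2 + d*(6*m + 138) - 12*m - 108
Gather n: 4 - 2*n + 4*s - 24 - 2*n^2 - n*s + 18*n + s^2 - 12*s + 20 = -2*n^2 + n*(16 - s) + s^2 - 8*s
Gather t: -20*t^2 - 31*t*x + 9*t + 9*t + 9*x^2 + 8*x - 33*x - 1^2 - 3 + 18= -20*t^2 + t*(18 - 31*x) + 9*x^2 - 25*x + 14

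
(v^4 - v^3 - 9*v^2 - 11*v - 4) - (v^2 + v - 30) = v^4 - v^3 - 10*v^2 - 12*v + 26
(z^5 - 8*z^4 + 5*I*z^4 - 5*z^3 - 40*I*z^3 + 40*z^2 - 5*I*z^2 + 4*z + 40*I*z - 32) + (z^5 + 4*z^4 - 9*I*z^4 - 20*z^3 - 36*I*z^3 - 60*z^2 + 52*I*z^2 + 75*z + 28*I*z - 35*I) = 2*z^5 - 4*z^4 - 4*I*z^4 - 25*z^3 - 76*I*z^3 - 20*z^2 + 47*I*z^2 + 79*z + 68*I*z - 32 - 35*I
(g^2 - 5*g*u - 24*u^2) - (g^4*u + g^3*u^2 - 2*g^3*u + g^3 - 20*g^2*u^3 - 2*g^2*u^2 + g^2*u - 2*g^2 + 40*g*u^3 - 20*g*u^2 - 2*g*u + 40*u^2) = -g^4*u - g^3*u^2 + 2*g^3*u - g^3 + 20*g^2*u^3 + 2*g^2*u^2 - g^2*u + 3*g^2 - 40*g*u^3 + 20*g*u^2 - 3*g*u - 64*u^2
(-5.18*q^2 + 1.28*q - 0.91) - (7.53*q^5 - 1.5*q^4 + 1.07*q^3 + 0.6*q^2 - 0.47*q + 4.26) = -7.53*q^5 + 1.5*q^4 - 1.07*q^3 - 5.78*q^2 + 1.75*q - 5.17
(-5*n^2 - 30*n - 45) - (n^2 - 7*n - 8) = -6*n^2 - 23*n - 37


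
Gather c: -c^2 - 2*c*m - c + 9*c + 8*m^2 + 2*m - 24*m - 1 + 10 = -c^2 + c*(8 - 2*m) + 8*m^2 - 22*m + 9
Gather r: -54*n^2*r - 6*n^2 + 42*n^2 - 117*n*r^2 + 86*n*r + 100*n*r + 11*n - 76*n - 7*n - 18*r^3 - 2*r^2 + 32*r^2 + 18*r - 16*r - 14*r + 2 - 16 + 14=36*n^2 - 72*n - 18*r^3 + r^2*(30 - 117*n) + r*(-54*n^2 + 186*n - 12)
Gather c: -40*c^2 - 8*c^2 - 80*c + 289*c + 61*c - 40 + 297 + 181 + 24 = -48*c^2 + 270*c + 462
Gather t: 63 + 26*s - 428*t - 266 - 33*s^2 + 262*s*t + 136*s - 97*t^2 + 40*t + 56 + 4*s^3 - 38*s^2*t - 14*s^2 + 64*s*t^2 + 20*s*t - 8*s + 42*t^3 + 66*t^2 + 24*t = 4*s^3 - 47*s^2 + 154*s + 42*t^3 + t^2*(64*s - 31) + t*(-38*s^2 + 282*s - 364) - 147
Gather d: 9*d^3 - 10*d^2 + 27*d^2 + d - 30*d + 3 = 9*d^3 + 17*d^2 - 29*d + 3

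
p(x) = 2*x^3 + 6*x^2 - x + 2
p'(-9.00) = 377.00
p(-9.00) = -961.00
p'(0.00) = -1.00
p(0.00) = 2.00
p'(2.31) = 58.74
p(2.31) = 56.36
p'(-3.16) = 20.99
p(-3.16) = 1.96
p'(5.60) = 254.36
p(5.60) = 535.79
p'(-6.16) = 152.75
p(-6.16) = -231.66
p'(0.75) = 11.38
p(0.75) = 5.47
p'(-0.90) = -6.94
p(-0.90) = 6.30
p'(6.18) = 302.31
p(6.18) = 697.03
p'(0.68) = 9.93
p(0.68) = 4.72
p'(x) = 6*x^2 + 12*x - 1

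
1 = 1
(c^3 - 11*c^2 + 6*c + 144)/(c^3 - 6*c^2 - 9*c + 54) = (c - 8)/(c - 3)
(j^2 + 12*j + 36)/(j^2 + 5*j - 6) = (j + 6)/(j - 1)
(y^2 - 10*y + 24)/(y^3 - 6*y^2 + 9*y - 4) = (y - 6)/(y^2 - 2*y + 1)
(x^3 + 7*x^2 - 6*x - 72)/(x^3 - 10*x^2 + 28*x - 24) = (x^3 + 7*x^2 - 6*x - 72)/(x^3 - 10*x^2 + 28*x - 24)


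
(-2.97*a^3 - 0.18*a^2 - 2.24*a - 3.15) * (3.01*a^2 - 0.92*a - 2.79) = -8.9397*a^5 + 2.1906*a^4 + 1.7095*a^3 - 6.9185*a^2 + 9.1476*a + 8.7885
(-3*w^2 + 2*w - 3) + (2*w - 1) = -3*w^2 + 4*w - 4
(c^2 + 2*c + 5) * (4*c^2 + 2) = 4*c^4 + 8*c^3 + 22*c^2 + 4*c + 10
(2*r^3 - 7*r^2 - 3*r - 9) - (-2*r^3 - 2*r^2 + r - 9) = 4*r^3 - 5*r^2 - 4*r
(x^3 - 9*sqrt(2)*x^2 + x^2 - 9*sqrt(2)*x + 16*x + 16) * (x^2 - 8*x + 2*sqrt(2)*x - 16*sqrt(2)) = x^5 - 7*sqrt(2)*x^4 - 7*x^4 - 28*x^3 + 49*sqrt(2)*x^3 + 88*sqrt(2)*x^2 + 140*x^2 - 224*sqrt(2)*x + 160*x - 256*sqrt(2)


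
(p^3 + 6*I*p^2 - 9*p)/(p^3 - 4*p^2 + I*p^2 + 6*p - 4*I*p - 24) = p*(p + 3*I)/(p^2 - 2*p*(2 + I) + 8*I)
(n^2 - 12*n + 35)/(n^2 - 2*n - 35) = (n - 5)/(n + 5)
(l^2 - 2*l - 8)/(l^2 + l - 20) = (l + 2)/(l + 5)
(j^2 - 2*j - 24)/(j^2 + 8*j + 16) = (j - 6)/(j + 4)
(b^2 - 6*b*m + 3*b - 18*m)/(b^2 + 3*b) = (b - 6*m)/b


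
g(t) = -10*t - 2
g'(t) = -10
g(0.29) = -4.90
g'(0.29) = -10.00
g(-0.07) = -1.30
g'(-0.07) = -10.00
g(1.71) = -19.10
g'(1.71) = -10.00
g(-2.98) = 27.80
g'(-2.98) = -10.00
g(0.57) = -7.70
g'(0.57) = -10.00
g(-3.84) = 36.40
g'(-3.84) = -10.00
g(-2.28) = 20.80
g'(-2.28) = -10.00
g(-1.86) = 16.60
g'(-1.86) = -10.00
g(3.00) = -32.00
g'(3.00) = -10.00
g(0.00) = -2.00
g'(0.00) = -10.00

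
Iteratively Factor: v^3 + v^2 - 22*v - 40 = (v - 5)*(v^2 + 6*v + 8) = (v - 5)*(v + 2)*(v + 4)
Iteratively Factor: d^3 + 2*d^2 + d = (d)*(d^2 + 2*d + 1) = d*(d + 1)*(d + 1)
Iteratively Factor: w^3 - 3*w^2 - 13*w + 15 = (w - 5)*(w^2 + 2*w - 3) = (w - 5)*(w + 3)*(w - 1)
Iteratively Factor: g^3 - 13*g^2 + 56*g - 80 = (g - 5)*(g^2 - 8*g + 16) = (g - 5)*(g - 4)*(g - 4)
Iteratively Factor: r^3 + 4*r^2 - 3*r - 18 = (r - 2)*(r^2 + 6*r + 9) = (r - 2)*(r + 3)*(r + 3)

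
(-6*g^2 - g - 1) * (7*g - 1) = -42*g^3 - g^2 - 6*g + 1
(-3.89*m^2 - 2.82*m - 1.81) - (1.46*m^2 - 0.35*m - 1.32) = -5.35*m^2 - 2.47*m - 0.49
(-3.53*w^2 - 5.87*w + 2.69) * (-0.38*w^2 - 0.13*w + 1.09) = 1.3414*w^4 + 2.6895*w^3 - 4.1068*w^2 - 6.748*w + 2.9321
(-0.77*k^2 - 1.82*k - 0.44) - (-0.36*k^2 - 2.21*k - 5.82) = -0.41*k^2 + 0.39*k + 5.38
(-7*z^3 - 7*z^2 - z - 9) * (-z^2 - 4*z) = 7*z^5 + 35*z^4 + 29*z^3 + 13*z^2 + 36*z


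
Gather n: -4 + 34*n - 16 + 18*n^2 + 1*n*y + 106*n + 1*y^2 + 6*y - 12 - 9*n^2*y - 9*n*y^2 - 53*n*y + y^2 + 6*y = n^2*(18 - 9*y) + n*(-9*y^2 - 52*y + 140) + 2*y^2 + 12*y - 32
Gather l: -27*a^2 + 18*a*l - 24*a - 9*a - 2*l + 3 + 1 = -27*a^2 - 33*a + l*(18*a - 2) + 4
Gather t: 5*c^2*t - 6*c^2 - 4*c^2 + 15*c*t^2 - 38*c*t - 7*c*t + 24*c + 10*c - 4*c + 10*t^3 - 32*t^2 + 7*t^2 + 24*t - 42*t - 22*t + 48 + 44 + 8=-10*c^2 + 30*c + 10*t^3 + t^2*(15*c - 25) + t*(5*c^2 - 45*c - 40) + 100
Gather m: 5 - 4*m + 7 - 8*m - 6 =6 - 12*m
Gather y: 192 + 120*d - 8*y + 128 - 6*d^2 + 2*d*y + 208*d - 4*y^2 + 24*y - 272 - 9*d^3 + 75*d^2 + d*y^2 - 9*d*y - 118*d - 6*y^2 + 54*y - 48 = -9*d^3 + 69*d^2 + 210*d + y^2*(d - 10) + y*(70 - 7*d)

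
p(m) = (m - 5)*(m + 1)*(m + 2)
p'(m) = (m - 5)*(m + 1) + (m - 5)*(m + 2) + (m + 1)*(m + 2)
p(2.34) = -38.56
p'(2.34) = -5.93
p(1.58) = -31.59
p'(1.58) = -11.83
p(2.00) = -36.00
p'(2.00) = -9.00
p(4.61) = -14.46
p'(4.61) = 32.32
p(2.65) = -39.89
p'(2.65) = -2.53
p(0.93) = -23.02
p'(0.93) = -14.13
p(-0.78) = -1.55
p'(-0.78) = -8.05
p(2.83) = -40.14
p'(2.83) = -0.29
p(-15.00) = -3640.00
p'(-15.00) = 722.00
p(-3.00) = -16.00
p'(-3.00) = 26.00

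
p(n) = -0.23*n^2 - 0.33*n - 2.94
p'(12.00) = -5.85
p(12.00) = -40.02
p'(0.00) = -0.33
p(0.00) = -2.94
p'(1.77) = -1.14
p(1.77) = -4.24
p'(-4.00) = 1.51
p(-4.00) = -5.30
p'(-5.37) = 2.14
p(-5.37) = -7.80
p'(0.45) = -0.54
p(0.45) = -3.14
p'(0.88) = -0.73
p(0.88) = -3.41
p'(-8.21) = 3.45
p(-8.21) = -15.73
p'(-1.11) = 0.18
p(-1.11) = -2.86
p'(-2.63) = 0.88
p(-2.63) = -3.66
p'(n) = -0.46*n - 0.33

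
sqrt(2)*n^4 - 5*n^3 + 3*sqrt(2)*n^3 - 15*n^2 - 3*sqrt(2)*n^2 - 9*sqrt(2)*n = n*(n + 3)*(n - 3*sqrt(2))*(sqrt(2)*n + 1)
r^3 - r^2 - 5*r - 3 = (r - 3)*(r + 1)^2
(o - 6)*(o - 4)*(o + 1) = o^3 - 9*o^2 + 14*o + 24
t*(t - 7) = t^2 - 7*t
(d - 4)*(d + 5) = d^2 + d - 20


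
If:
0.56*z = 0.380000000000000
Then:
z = 0.68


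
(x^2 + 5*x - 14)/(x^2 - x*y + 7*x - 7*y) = (x - 2)/(x - y)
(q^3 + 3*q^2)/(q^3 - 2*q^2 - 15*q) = q/(q - 5)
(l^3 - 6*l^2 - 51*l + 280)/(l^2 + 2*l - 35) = l - 8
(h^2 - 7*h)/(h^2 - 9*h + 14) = h/(h - 2)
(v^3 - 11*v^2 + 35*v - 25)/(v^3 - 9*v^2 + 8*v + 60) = (v^2 - 6*v + 5)/(v^2 - 4*v - 12)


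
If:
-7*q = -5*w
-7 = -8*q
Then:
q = 7/8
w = 49/40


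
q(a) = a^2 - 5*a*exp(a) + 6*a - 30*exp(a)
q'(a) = -5*a*exp(a) + 2*a - 35*exp(a) + 6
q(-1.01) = -14.13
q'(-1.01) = -6.93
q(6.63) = -47751.26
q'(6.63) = -51603.15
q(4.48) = -4576.55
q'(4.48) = -5049.71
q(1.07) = -95.49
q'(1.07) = -109.50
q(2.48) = -485.28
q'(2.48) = -555.06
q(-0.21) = -24.68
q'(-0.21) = -21.94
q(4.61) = -5281.77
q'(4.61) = -5817.88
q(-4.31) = -7.40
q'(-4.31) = -2.80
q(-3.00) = -9.75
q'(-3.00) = -1.00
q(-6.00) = 0.00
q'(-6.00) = -6.01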